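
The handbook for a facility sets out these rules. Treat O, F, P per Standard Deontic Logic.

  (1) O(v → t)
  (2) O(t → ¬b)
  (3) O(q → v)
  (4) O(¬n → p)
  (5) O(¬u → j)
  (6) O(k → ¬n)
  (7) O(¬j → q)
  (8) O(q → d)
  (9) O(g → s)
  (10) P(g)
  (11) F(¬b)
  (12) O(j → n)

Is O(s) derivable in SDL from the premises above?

No

Premise 9 is O(g → s), but O(g) is not derivable from the premises (the permission P(g) asserts only ¬O(¬g), not O(g)), so it does not yield O(s).
No other premise forces O(s). An ideal world satisfying every premise can still have s false, so O(s) is not derivable.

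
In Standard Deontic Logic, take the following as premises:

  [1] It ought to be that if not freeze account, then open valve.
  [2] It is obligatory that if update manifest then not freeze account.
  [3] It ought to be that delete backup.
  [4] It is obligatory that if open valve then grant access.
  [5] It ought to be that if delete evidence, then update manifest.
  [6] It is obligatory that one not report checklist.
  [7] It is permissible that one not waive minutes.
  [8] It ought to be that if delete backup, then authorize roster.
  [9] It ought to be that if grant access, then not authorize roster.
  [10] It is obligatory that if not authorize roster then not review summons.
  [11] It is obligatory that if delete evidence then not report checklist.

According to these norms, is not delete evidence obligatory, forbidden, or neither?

Premise 3 states O(delete_backup) outright.
Applying K to premise 8 (O(delete_backup → authorize_roster)) and O(delete_backup) yields O(authorize_roster).
The contrapositive of premise 9 (O(grant_access → ¬authorize_roster)) is O(authorize_roster → ¬grant_access), and O(authorize_roster) is already established, so O(¬grant_access).
Premise 4, O(open_valve → grant_access), contraposes to O(¬grant_access → ¬open_valve); with O(¬grant_access) we get O(¬open_valve).
The contrapositive of premise 1 (O(¬freeze_account → open_valve)) is O(¬open_valve → freeze_account), and O(¬open_valve) is already established, so O(freeze_account).
The contrapositive of premise 2 (O(update_manifest → ¬freeze_account)) is O(freeze_account → ¬update_manifest), and O(freeze_account) is already established, so O(¬update_manifest).
The contrapositive of premise 5 (O(delete_evidence → update_manifest)) is O(¬update_manifest → ¬delete_evidence), and O(¬update_manifest) is already established, so O(¬delete_evidence).
Premises 6, 7, 10, 11 do not contribute to this derivation.
Hence ¬delete_evidence is obligatory.

Obligatory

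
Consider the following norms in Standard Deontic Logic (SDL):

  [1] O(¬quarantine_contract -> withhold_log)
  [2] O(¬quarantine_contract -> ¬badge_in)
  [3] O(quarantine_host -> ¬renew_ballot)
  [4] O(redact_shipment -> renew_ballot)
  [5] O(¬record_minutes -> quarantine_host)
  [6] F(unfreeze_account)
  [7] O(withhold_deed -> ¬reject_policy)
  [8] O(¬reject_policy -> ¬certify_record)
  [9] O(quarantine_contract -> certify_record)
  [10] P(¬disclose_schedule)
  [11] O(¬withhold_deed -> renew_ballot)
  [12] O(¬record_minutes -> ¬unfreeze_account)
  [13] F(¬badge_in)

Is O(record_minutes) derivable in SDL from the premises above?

Premise 13 is F(¬badge_in), i.e. O(badge_in).
The contrapositive of premise 2 (O(¬quarantine_contract -> ¬badge_in)) is O(badge_in -> quarantine_contract), and O(badge_in) is already established, so O(quarantine_contract).
From O(quarantine_contract) and premise 9, O(quarantine_contract -> certify_record), we obtain O(certify_record).
Premise 8, O(¬reject_policy -> ¬certify_record), contraposes to O(certify_record -> reject_policy); with O(certify_record) we get O(reject_policy).
Premise 7 is O(withhold_deed -> ¬reject_policy); contrapositively O(reject_policy -> ¬withhold_deed). Since O(reject_policy) holds, K gives O(¬withhold_deed).
From O(¬withhold_deed) and premise 11, O(¬withhold_deed -> renew_ballot), we obtain O(renew_ballot).
Premise 3 is O(quarantine_host -> ¬renew_ballot); contrapositively O(renew_ballot -> ¬quarantine_host). Since O(renew_ballot) holds, K gives O(¬quarantine_host).
The contrapositive of premise 5 (O(¬record_minutes -> quarantine_host)) is O(¬quarantine_host -> record_minutes), and O(¬quarantine_host) is already established, so O(record_minutes).
Premises 1, 4, 6, 10, 12 do not contribute to this derivation.
So O(record_minutes) follows.

Yes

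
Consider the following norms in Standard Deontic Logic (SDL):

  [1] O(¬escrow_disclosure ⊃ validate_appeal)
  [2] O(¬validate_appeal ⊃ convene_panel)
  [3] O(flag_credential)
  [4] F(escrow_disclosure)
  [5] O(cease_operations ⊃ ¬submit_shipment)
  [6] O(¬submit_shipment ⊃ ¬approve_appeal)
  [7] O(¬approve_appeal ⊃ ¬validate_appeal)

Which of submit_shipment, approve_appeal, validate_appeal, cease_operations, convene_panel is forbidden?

cease_operations

Premise 4, F(escrow_disclosure), is equivalent to O(¬escrow_disclosure).
Premise 1 is O(¬escrow_disclosure ⊃ validate_appeal); since O(¬escrow_disclosure), deontic closure gives O(validate_appeal).
Premise 7 is O(¬approve_appeal ⊃ ¬validate_appeal); contrapositively O(validate_appeal ⊃ approve_appeal). Since O(validate_appeal) holds, K gives O(approve_appeal).
Premise 6 is O(¬submit_shipment ⊃ ¬approve_appeal); contrapositively O(approve_appeal ⊃ submit_shipment). Since O(approve_appeal) holds, K gives O(submit_shipment).
Premise 5, O(cease_operations ⊃ ¬submit_shipment), contraposes to O(submit_shipment ⊃ ¬cease_operations); with O(submit_shipment) we get O(¬cease_operations).
So O(¬cease_operations) holds, i.e. cease_operations is forbidden. None of the other listed options is forbidden under the premises.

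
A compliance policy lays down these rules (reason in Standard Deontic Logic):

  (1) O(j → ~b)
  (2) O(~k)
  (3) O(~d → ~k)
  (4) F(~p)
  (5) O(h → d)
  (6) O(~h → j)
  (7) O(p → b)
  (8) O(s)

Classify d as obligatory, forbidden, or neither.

Obligatory

F(~p) at premise 4 means O(p).
Applying K to premise 7 (O(p → b)) and O(p) yields O(b).
The contrapositive of premise 1 (O(j → ~b)) is O(b → ~j), and O(b) is already established, so O(~j).
Premise 6, O(~h → j), contraposes to O(~j → h); with O(~j) we get O(h).
Premise 5 is O(h → d); since O(h), deontic closure gives O(d).
Premises 2, 3, 8 do not contribute to this derivation.
Hence d is obligatory.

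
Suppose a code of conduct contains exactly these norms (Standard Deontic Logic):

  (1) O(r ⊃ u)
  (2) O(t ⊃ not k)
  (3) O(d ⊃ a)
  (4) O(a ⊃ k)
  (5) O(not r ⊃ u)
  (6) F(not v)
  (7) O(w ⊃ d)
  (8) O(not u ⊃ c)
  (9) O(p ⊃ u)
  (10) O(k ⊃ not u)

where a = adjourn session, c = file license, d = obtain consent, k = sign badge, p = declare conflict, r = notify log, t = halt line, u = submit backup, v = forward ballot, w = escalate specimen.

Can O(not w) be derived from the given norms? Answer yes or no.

Yes

Premises 5 and 1 are O(not r ⊃ u) and O(r ⊃ u); every ideal world satisfies not r or r, so in either case u holds — hence O(u).
Premise 10, O(k ⊃ not u), contraposes to O(u ⊃ not k); with O(u) we get O(not k).
The contrapositive of premise 4 (O(a ⊃ k)) is O(not k ⊃ not a), and O(not k) is already established, so O(not a).
Premise 3 is O(d ⊃ a); contrapositively O(not a ⊃ not d). Since O(not a) holds, K gives O(not d).
Premise 7, O(w ⊃ d), contraposes to O(not d ⊃ not w); with O(not d) we get O(not w).
Premises 2, 6, 8, 9 do not contribute to this derivation.
So O(not w) follows.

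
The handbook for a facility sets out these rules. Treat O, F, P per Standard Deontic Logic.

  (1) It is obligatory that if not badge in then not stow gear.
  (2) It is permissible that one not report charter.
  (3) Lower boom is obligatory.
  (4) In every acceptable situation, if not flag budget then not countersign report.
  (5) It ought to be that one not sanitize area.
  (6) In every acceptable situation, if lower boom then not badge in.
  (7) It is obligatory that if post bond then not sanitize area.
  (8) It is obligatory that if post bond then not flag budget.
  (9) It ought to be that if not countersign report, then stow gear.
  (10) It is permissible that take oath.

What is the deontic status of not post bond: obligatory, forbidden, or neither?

From premise 3 we have O(lower_boom).
Applying K to premise 6 (O(lower_boom → ¬badge_in)) and O(lower_boom) yields O(¬badge_in).
Premise 1 is O(¬badge_in → ¬stow_gear); since O(¬badge_in), deontic closure gives O(¬stow_gear).
Premise 9 is O(¬countersign_report → stow_gear); contrapositively O(¬stow_gear → countersign_report). Since O(¬stow_gear) holds, K gives O(countersign_report).
Premise 4 is O(¬flag_budget → ¬countersign_report); contrapositively O(countersign_report → flag_budget). Since O(countersign_report) holds, K gives O(flag_budget).
The contrapositive of premise 8 (O(post_bond → ¬flag_budget)) is O(flag_budget → ¬post_bond), and O(flag_budget) is already established, so O(¬post_bond).
Premises 2, 5, 7, 10 do not contribute to this derivation.
Hence ¬post_bond is obligatory.

Obligatory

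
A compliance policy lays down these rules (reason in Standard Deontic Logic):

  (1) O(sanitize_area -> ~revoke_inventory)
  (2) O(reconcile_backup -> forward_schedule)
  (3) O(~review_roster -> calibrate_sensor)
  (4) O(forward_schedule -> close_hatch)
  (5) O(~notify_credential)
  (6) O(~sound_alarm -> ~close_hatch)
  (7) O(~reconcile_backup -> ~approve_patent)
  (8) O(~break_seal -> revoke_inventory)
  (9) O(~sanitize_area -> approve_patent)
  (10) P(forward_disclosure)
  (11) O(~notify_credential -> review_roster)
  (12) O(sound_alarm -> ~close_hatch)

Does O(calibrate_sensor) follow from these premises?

No

Premise 3 is O(~review_roster -> calibrate_sensor), but O(~review_roster) is not derivable from the premises, so it does not yield O(calibrate_sensor).
No other premise forces O(calibrate_sensor). An ideal world satisfying every premise can still have calibrate_sensor false, so O(calibrate_sensor) is not derivable.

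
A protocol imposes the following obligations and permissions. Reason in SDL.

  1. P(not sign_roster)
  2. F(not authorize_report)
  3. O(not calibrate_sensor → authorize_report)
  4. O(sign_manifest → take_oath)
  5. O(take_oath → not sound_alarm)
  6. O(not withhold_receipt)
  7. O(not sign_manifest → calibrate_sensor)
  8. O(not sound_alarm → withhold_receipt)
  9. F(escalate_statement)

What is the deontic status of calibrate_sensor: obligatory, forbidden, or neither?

Obligatory

Premise 6 states O(not withhold_receipt) outright.
The contrapositive of premise 8 (O(not sound_alarm → withhold_receipt)) is O(not withhold_receipt → sound_alarm), and O(not withhold_receipt) is already established, so O(sound_alarm).
Premise 5 is O(take_oath → not sound_alarm); contrapositively O(sound_alarm → not take_oath). Since O(sound_alarm) holds, K gives O(not take_oath).
Premise 4 is O(sign_manifest → take_oath); contrapositively O(not take_oath → not sign_manifest). Since O(not take_oath) holds, K gives O(not sign_manifest).
With premise 7, O(not sign_manifest → calibrate_sensor), the K-axiom yields O(calibrate_sensor).
Premises 1, 2, 3, 9 do not contribute to this derivation.
Hence calibrate_sensor is obligatory.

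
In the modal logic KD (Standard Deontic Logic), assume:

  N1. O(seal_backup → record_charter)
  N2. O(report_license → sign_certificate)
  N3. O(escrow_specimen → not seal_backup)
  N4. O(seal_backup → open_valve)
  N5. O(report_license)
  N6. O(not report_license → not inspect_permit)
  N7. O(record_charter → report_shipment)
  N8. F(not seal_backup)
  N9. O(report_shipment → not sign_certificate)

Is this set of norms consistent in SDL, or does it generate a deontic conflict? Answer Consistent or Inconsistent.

From premise 5 we have O(report_license).
Premise 2 is O(report_license → sign_certificate); since O(report_license), deontic closure gives O(sign_certificate).
Premise 9, O(report_shipment → not sign_certificate), contraposes to O(sign_certificate → not report_shipment); with O(sign_certificate) we get O(not report_shipment).
Premise 7 is O(record_charter → report_shipment); contrapositively O(not report_shipment → not record_charter). Since O(not report_shipment) holds, K gives O(not record_charter).
Premise 1 is O(seal_backup → record_charter); contrapositively O(not record_charter → not seal_backup). Since O(not record_charter) holds, K gives O(not seal_backup).
Yet premise 8 is F(not seal_backup), i.e. O(seal_backup).
We now have both O(not seal_backup) and O(seal_backup) — seal_backup is simultaneously obligatory and forbidden, violating the D-axiom.

Inconsistent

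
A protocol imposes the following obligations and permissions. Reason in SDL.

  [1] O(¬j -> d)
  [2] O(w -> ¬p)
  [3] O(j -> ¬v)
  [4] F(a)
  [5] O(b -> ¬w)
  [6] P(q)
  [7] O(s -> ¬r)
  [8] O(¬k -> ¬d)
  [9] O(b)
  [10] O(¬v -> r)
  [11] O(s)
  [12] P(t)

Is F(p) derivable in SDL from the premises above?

No

Premise 2 is O(w -> ¬p), but O(w) is not derivable from the premises, so it does not yield O(¬p).
No other premise forces O(¬p). An ideal world satisfying every premise can still have p true, so F(p) is not derivable.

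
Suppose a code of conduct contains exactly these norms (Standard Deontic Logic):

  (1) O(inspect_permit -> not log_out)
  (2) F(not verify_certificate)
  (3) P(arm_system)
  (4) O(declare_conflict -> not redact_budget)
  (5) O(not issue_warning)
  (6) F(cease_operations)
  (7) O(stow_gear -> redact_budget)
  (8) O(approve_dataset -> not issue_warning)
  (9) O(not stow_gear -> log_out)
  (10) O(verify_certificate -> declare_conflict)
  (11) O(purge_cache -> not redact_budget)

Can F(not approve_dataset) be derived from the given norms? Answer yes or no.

No

Premise 8 is O(approve_dataset -> not issue_warning); even if O(not issue_warning) held, inferring O(approve_dataset) would be affirming the consequent — invalid.
No other premise forces O(approve_dataset). An ideal world satisfying every premise can still have not approve_dataset true, so F(not approve_dataset) is not derivable.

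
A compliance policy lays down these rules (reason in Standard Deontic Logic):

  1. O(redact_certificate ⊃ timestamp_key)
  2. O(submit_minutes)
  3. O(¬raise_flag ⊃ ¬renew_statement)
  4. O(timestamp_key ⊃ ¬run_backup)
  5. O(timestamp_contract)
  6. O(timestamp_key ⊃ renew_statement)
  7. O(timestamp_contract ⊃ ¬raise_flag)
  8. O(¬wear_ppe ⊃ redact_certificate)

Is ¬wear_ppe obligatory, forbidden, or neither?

Premise 5 states O(timestamp_contract) outright.
Applying K to premise 7 (O(timestamp_contract ⊃ ¬raise_flag)) and O(timestamp_contract) yields O(¬raise_flag).
From O(¬raise_flag) and premise 3, O(¬raise_flag ⊃ ¬renew_statement), we obtain O(¬renew_statement).
Premise 6 is O(timestamp_key ⊃ renew_statement); contrapositively O(¬renew_statement ⊃ ¬timestamp_key). Since O(¬renew_statement) holds, K gives O(¬timestamp_key).
The contrapositive of premise 1 (O(redact_certificate ⊃ timestamp_key)) is O(¬timestamp_key ⊃ ¬redact_certificate), and O(¬timestamp_key) is already established, so O(¬redact_certificate).
The contrapositive of premise 8 (O(¬wear_ppe ⊃ redact_certificate)) is O(¬redact_certificate ⊃ wear_ppe), and O(¬redact_certificate) is already established, so O(wear_ppe).
Premises 2, 4 do not contribute to this derivation.
Thus O(wear_ppe), which is F(¬wear_ppe): ¬wear_ppe is forbidden.

Forbidden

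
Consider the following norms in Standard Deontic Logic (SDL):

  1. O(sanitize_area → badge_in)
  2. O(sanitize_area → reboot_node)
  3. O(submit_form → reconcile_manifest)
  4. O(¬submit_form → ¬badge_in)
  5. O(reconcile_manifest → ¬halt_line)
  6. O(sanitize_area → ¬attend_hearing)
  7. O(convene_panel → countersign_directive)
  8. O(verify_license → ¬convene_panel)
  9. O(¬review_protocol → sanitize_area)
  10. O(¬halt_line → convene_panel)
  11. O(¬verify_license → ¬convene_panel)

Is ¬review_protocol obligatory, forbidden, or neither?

Forbidden

By case analysis on verify_license: premise 8 gives O(verify_license → ¬convene_panel) and premise 11 gives O(¬verify_license → ¬convene_panel), so O(¬convene_panel) either way.
The contrapositive of premise 10 (O(¬halt_line → convene_panel)) is O(¬convene_panel → halt_line), and O(¬convene_panel) is already established, so O(halt_line).
Premise 5 is O(reconcile_manifest → ¬halt_line); contrapositively O(halt_line → ¬reconcile_manifest). Since O(halt_line) holds, K gives O(¬reconcile_manifest).
Premise 3 is O(submit_form → reconcile_manifest); contrapositively O(¬reconcile_manifest → ¬submit_form). Since O(¬reconcile_manifest) holds, K gives O(¬submit_form).
From O(¬submit_form) and premise 4, O(¬submit_form → ¬badge_in), we obtain O(¬badge_in).
Premise 1 is O(sanitize_area → badge_in); contrapositively O(¬badge_in → ¬sanitize_area). Since O(¬badge_in) holds, K gives O(¬sanitize_area).
The contrapositive of premise 9 (O(¬review_protocol → sanitize_area)) is O(¬sanitize_area → review_protocol), and O(¬sanitize_area) is already established, so O(review_protocol).
Premises 2, 6, 7 do not contribute to this derivation.
Thus O(review_protocol), which is F(¬review_protocol): ¬review_protocol is forbidden.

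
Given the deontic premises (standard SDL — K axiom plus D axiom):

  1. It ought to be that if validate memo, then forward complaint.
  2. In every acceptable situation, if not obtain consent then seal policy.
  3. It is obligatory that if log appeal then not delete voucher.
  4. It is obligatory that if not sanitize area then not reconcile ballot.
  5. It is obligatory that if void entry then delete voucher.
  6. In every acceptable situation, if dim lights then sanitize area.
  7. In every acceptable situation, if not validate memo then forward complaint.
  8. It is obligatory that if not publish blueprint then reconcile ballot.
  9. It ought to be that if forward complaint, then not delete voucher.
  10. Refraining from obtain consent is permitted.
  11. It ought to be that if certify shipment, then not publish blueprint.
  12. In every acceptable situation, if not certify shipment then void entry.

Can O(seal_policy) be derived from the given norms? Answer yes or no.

Premise 2 is O(¬obtain_consent → seal_policy), but O(¬obtain_consent) is not derivable from the premises (the permission P(¬obtain_consent) asserts only ¬O(obtain_consent), not O(¬obtain_consent)), so it does not yield O(seal_policy).
No other premise forces O(seal_policy). An ideal world satisfying every premise can still have seal_policy false, so O(seal_policy) is not derivable.

No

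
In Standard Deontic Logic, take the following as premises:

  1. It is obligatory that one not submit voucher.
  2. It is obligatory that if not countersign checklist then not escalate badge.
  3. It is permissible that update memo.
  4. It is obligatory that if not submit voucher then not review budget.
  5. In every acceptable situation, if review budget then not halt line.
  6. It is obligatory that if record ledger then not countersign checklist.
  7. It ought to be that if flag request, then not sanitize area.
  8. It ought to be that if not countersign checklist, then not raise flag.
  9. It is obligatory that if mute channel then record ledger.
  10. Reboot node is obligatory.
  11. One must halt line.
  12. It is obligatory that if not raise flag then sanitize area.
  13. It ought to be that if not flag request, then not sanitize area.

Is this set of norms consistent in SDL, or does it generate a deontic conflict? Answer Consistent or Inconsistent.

Premise 5 is O(review_budget → ¬halt_line), but O(review_budget) is not derivable from the premises, so it does not yield O(¬halt_line).
So O(¬halt_line) is not derivable, and the apparent clash with O(halt_line) does not arise.
A world satisfying every obligation exists (e.g. countersign_checklist=true, escalate_badge=false, flag_request=false, halt_line=true, mute_channel=false, raise_flag=true, reboot_node=true, record_ledger=false, review_budget=false, sanitize_area=false, submit_voucher=false, update_memo=false); no atom is both obligatory and forbidden, so the set is consistent.

Consistent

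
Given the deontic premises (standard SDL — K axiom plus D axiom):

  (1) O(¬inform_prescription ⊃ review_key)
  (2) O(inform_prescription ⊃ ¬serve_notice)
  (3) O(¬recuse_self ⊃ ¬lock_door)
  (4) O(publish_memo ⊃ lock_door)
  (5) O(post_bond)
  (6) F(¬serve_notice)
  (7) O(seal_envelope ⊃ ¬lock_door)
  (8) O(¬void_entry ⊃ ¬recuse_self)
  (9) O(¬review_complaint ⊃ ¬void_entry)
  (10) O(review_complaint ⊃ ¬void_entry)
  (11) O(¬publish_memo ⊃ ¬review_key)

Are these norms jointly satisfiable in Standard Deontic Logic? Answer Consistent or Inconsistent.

Premises 9 and 10 are O(¬review_complaint ⊃ ¬void_entry) and O(review_complaint ⊃ ¬void_entry); every ideal world satisfies ¬review_complaint or review_complaint, so in either case ¬void_entry holds — hence O(¬void_entry).
Applying K to premise 8 (O(¬void_entry ⊃ ¬recuse_self)) and O(¬void_entry) yields O(¬recuse_self).
With premise 3, O(¬recuse_self ⊃ ¬lock_door), the K-axiom yields O(¬lock_door).
Premise 4, O(publish_memo ⊃ lock_door), contraposes to O(¬lock_door ⊃ ¬publish_memo); with O(¬lock_door) we get O(¬publish_memo).
Applying K to premise 11 (O(¬publish_memo ⊃ ¬review_key)) and O(¬publish_memo) yields O(¬review_key).
Premise 1, O(¬inform_prescription ⊃ review_key), contraposes to O(¬review_key ⊃ inform_prescription); with O(¬review_key) we get O(inform_prescription).
Premise 2 is O(inform_prescription ⊃ ¬serve_notice); since O(inform_prescription), deontic closure gives O(¬serve_notice).
But premise 6, F(¬serve_notice), means O(serve_notice).
We now have both O(¬serve_notice) and O(serve_notice) — serve_notice is simultaneously obligatory and forbidden, violating the D-axiom.

Inconsistent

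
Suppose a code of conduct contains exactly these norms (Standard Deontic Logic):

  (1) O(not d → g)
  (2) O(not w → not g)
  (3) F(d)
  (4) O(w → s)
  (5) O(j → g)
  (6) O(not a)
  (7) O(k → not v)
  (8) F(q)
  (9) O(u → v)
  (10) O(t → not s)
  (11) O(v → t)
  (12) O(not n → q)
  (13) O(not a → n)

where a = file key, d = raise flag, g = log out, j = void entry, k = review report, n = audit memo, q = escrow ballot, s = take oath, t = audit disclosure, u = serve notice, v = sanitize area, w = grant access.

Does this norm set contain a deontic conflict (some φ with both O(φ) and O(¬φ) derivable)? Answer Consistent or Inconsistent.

Premise 12 is O(not n → q), but O(not n) is not derivable from the premises, so it does not yield O(q).
So O(q) is not derivable, and the apparent clash with O(not q) does not arise.
A world satisfying every obligation exists (e.g. a=false, d=false, g=true, j=false, k=false, n=true, q=false, s=true, t=false, u=false, v=false, w=true); no atom is both obligatory and forbidden, so the set is consistent.

Consistent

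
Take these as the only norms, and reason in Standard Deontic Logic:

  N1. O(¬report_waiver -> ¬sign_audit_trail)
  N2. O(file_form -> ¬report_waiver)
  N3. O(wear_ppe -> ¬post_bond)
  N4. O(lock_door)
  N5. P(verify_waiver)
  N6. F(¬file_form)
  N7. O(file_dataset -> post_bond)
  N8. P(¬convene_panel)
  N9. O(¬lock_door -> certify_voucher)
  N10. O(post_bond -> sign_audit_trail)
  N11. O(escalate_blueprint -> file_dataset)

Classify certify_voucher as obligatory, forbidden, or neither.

Neither

Premise 9 is O(¬lock_door -> certify_voucher), but O(¬lock_door) is not derivable from the premises, so it does not yield O(certify_voucher).
No premise or chain of K-axiom applications forces O(certify_voucher), and none forces O(¬certify_voucher). So certify_voucher is neither obligatory nor forbidden under these norms.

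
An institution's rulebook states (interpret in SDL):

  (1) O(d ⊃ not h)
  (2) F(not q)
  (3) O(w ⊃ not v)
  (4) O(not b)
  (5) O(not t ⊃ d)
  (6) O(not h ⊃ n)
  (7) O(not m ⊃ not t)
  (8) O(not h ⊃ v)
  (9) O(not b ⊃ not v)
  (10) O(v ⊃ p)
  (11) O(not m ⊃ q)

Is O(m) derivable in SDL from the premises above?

Yes

Premise 4 states O(not b) outright.
Applying K to premise 9 (O(not b ⊃ not v)) and O(not b) yields O(not v).
The contrapositive of premise 8 (O(not h ⊃ v)) is O(not v ⊃ h), and O(not v) is already established, so O(h).
Premise 1 is O(d ⊃ not h); contrapositively O(h ⊃ not d). Since O(h) holds, K gives O(not d).
The contrapositive of premise 5 (O(not t ⊃ d)) is O(not d ⊃ t), and O(not d) is already established, so O(t).
Premise 7 is O(not m ⊃ not t); contrapositively O(t ⊃ m). Since O(t) holds, K gives O(m).
Premises 2, 3, 6, 10, 11 do not contribute to this derivation.
So O(m) follows.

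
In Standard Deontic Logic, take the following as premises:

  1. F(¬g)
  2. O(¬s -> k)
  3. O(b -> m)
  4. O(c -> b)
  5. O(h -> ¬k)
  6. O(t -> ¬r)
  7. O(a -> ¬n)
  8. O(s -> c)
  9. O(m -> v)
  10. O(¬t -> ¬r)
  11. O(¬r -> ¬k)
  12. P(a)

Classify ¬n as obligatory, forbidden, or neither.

Premise 7 is O(a -> ¬n), but O(a) is not derivable from the premises (the permission P(a) asserts only ¬O(¬a), not O(a)), so it does not yield O(¬n).
No premise or chain of K-axiom applications forces O(¬n), and none forces O(n). So ¬n is neither obligatory nor forbidden under these norms.

Neither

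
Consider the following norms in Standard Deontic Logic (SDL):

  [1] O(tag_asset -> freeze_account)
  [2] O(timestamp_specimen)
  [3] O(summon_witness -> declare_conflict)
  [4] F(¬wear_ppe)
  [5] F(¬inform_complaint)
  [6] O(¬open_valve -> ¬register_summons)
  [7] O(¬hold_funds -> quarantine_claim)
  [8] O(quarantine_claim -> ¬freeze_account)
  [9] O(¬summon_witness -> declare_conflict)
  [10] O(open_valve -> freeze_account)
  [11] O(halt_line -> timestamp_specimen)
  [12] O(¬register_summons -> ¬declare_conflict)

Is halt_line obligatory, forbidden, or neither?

Premise 11 is O(halt_line -> timestamp_specimen); even if O(timestamp_specimen) held, inferring O(halt_line) would be affirming the consequent — invalid.
No premise or chain of K-axiom applications forces O(halt_line), and none forces O(¬halt_line). So halt_line is neither obligatory nor forbidden under these norms.

Neither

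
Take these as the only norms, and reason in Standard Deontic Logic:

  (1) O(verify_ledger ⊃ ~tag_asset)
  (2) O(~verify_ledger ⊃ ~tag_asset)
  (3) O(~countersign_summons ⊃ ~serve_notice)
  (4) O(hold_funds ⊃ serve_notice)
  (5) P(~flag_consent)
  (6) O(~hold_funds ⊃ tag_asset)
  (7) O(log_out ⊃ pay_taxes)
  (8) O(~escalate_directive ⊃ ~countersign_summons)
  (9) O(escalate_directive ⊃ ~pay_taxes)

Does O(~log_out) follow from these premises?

Yes

Premises 1 and 2 cover both cases: O(verify_ledger ⊃ ~tag_asset) and O(~verify_ledger ⊃ ~tag_asset). Since verify_ledger ∨ ~verify_ledger is a tautology, O(~tag_asset) follows.
Premise 6, O(~hold_funds ⊃ tag_asset), contraposes to O(~tag_asset ⊃ hold_funds); with O(~tag_asset) we get O(hold_funds).
From O(hold_funds) and premise 4, O(hold_funds ⊃ serve_notice), we obtain O(serve_notice).
Premise 3 is O(~countersign_summons ⊃ ~serve_notice); contrapositively O(serve_notice ⊃ countersign_summons). Since O(serve_notice) holds, K gives O(countersign_summons).
The contrapositive of premise 8 (O(~escalate_directive ⊃ ~countersign_summons)) is O(countersign_summons ⊃ escalate_directive), and O(countersign_summons) is already established, so O(escalate_directive).
Applying K to premise 9 (O(escalate_directive ⊃ ~pay_taxes)) and O(escalate_directive) yields O(~pay_taxes).
Premise 7 is O(log_out ⊃ pay_taxes); contrapositively O(~pay_taxes ⊃ ~log_out). Since O(~pay_taxes) holds, K gives O(~log_out).
Premise 5 does not contribute to this derivation.
So O(~log_out) follows.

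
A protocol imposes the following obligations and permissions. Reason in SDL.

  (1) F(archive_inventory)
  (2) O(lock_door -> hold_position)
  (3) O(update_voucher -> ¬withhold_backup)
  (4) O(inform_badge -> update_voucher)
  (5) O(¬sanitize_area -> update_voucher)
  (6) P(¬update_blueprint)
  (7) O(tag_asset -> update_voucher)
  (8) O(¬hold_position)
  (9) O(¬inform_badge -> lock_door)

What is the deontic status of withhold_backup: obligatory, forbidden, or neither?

Forbidden

Premise 8 states O(¬hold_position) outright.
Premise 2 is O(lock_door -> hold_position); contrapositively O(¬hold_position -> ¬lock_door). Since O(¬hold_position) holds, K gives O(¬lock_door).
The contrapositive of premise 9 (O(¬inform_badge -> lock_door)) is O(¬lock_door -> inform_badge), and O(¬lock_door) is already established, so O(inform_badge).
Applying K to premise 4 (O(inform_badge -> update_voucher)) and O(inform_badge) yields O(update_voucher).
Premise 3 is O(update_voucher -> ¬withhold_backup); since O(update_voucher), deontic closure gives O(¬withhold_backup).
Premises 1, 5, 6, 7 do not contribute to this derivation.
Thus O(¬withhold_backup), which is F(withhold_backup): withhold_backup is forbidden.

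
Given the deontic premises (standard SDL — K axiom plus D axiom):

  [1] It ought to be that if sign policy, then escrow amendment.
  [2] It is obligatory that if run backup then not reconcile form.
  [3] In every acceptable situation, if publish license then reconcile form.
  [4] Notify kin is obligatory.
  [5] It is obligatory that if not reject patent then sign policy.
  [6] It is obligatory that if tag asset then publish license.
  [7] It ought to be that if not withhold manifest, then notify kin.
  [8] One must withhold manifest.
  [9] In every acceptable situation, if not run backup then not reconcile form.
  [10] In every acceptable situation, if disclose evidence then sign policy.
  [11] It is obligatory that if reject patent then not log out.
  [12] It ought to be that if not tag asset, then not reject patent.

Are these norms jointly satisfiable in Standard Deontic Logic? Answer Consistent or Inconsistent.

Premise 7 is O(¬withhold_manifest → notify_kin); even if O(notify_kin) held, inferring O(¬withhold_manifest) would be affirming the consequent — invalid.
So O(¬withhold_manifest) is not derivable, and the apparent clash with O(withhold_manifest) does not arise.
A world satisfying every obligation exists (e.g. disclose_evidence=false, escrow_amendment=true, log_out=false, notify_kin=true, publish_license=false, reconcile_form=false, reject_patent=false, run_backup=false, sign_policy=true, tag_asset=false, withhold_manifest=true); no atom is both obligatory and forbidden, so the set is consistent.

Consistent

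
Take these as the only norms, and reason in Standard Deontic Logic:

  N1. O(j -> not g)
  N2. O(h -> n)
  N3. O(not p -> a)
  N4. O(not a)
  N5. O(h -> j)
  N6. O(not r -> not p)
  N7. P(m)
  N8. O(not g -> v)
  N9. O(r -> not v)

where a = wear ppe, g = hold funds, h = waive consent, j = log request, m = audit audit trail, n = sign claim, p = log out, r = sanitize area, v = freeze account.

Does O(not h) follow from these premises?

Premise 4 gives O(not a).
The contrapositive of premise 3 (O(not p -> a)) is O(not a -> p), and O(not a) is already established, so O(p).
The contrapositive of premise 6 (O(not r -> not p)) is O(p -> r), and O(p) is already established, so O(r).
Applying K to premise 9 (O(r -> not v)) and O(r) yields O(not v).
Premise 8 is O(not g -> v); contrapositively O(not v -> g). Since O(not v) holds, K gives O(g).
Premise 1, O(j -> not g), contraposes to O(g -> not j); with O(g) we get O(not j).
The contrapositive of premise 5 (O(h -> j)) is O(not j -> not h), and O(not j) is already established, so O(not h).
Premises 2, 7 do not contribute to this derivation.
So O(not h) follows.

Yes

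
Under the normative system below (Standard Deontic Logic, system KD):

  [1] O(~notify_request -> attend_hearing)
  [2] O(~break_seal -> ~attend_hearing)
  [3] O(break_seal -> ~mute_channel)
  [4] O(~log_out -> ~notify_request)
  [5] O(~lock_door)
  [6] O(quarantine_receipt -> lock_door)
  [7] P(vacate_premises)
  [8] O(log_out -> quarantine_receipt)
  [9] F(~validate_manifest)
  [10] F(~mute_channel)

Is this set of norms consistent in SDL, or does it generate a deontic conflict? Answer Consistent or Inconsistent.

Premise 5 states O(~lock_door) outright.
Premise 6 is O(quarantine_receipt -> lock_door); contrapositively O(~lock_door -> ~quarantine_receipt). Since O(~lock_door) holds, K gives O(~quarantine_receipt).
The contrapositive of premise 8 (O(log_out -> quarantine_receipt)) is O(~quarantine_receipt -> ~log_out), and O(~quarantine_receipt) is already established, so O(~log_out).
From O(~log_out) and premise 4, O(~log_out -> ~notify_request), we obtain O(~notify_request).
From O(~notify_request) and premise 1, O(~notify_request -> attend_hearing), we obtain O(attend_hearing).
Premise 2 is O(~break_seal -> ~attend_hearing); contrapositively O(attend_hearing -> break_seal). Since O(attend_hearing) holds, K gives O(break_seal).
Premise 3 is O(break_seal -> ~mute_channel); since O(break_seal), deontic closure gives O(~mute_channel).
Yet premise 10 is F(~mute_channel), i.e. O(mute_channel).
We now have both O(~mute_channel) and O(mute_channel) — mute_channel is simultaneously obligatory and forbidden, violating the D-axiom.

Inconsistent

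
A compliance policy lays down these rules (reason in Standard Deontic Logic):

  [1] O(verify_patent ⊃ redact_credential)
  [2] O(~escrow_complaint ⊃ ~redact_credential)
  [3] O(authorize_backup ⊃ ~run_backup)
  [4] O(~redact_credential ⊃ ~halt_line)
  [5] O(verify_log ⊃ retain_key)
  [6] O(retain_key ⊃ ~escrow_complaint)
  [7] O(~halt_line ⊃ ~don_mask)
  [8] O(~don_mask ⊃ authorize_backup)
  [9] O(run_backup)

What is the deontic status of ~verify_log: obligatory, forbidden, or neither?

Obligatory

Premise 9 gives O(run_backup).
The contrapositive of premise 3 (O(authorize_backup ⊃ ~run_backup)) is O(run_backup ⊃ ~authorize_backup), and O(run_backup) is already established, so O(~authorize_backup).
The contrapositive of premise 8 (O(~don_mask ⊃ authorize_backup)) is O(~authorize_backup ⊃ don_mask), and O(~authorize_backup) is already established, so O(don_mask).
Premise 7, O(~halt_line ⊃ ~don_mask), contraposes to O(don_mask ⊃ halt_line); with O(don_mask) we get O(halt_line).
The contrapositive of premise 4 (O(~redact_credential ⊃ ~halt_line)) is O(halt_line ⊃ redact_credential), and O(halt_line) is already established, so O(redact_credential).
Premise 2, O(~escrow_complaint ⊃ ~redact_credential), contraposes to O(redact_credential ⊃ escrow_complaint); with O(redact_credential) we get O(escrow_complaint).
The contrapositive of premise 6 (O(retain_key ⊃ ~escrow_complaint)) is O(escrow_complaint ⊃ ~retain_key), and O(escrow_complaint) is already established, so O(~retain_key).
Premise 5 is O(verify_log ⊃ retain_key); contrapositively O(~retain_key ⊃ ~verify_log). Since O(~retain_key) holds, K gives O(~verify_log).
Premise 1 does not contribute to this derivation.
Hence ~verify_log is obligatory.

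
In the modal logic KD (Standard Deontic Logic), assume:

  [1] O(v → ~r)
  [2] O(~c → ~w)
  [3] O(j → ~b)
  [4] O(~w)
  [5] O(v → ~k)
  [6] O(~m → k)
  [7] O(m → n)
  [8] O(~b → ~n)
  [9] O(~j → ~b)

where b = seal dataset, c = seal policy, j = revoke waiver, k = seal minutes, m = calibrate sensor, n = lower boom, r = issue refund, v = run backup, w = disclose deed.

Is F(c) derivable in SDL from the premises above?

No

Premise 2 is O(~c → ~w); even if O(~w) held, inferring O(~c) would be affirming the consequent — invalid.
No other premise forces O(~c). An ideal world satisfying every premise can still have c true, so F(c) is not derivable.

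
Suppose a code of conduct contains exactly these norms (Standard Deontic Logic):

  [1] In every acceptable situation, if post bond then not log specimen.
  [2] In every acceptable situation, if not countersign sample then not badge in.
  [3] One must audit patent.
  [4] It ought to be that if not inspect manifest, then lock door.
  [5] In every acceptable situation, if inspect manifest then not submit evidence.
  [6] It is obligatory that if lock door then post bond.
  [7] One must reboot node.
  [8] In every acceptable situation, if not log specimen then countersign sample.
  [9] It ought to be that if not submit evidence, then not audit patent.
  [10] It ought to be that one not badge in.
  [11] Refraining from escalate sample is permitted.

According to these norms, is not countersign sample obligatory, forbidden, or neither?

Forbidden

Premise 3 states O(audit_patent) outright.
Premise 9 is O(¬submit_evidence → ¬audit_patent); contrapositively O(audit_patent → submit_evidence). Since O(audit_patent) holds, K gives O(submit_evidence).
The contrapositive of premise 5 (O(inspect_manifest → ¬submit_evidence)) is O(submit_evidence → ¬inspect_manifest), and O(submit_evidence) is already established, so O(¬inspect_manifest).
From O(¬inspect_manifest) and premise 4, O(¬inspect_manifest → lock_door), we obtain O(lock_door).
Premise 6 is O(lock_door → post_bond); since O(lock_door), deontic closure gives O(post_bond).
With premise 1, O(post_bond → ¬log_specimen), the K-axiom yields O(¬log_specimen).
Premise 8 is O(¬log_specimen → countersign_sample); since O(¬log_specimen), deontic closure gives O(countersign_sample).
Premises 2, 7, 10, 11 do not contribute to this derivation.
Thus O(countersign_sample), which is F(¬countersign_sample): ¬countersign_sample is forbidden.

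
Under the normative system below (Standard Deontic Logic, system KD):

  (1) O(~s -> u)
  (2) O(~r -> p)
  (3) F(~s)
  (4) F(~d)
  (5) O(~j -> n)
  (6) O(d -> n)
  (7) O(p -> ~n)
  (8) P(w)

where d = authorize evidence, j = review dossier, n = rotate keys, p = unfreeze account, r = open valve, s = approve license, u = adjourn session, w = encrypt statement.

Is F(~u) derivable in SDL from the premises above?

Premise 1 is O(~s -> u), but O(~s) is not derivable from the premises, so it does not yield O(u).
No other premise forces O(u). An ideal world satisfying every premise can still have ~u true, so F(~u) is not derivable.

No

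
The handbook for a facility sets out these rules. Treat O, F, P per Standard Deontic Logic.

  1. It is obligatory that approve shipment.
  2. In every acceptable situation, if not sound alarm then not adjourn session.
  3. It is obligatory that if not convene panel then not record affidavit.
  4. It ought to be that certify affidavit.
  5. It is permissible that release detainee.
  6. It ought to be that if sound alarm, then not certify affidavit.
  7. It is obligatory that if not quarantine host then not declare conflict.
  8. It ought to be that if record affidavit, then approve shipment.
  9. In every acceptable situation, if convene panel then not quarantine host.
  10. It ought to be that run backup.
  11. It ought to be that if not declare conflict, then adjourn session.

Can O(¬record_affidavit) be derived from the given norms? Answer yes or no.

Yes

Premise 4 gives O(certify_affidavit).
The contrapositive of premise 6 (O(sound_alarm → ¬certify_affidavit)) is O(certify_affidavit → ¬sound_alarm), and O(certify_affidavit) is already established, so O(¬sound_alarm).
With premise 2, O(¬sound_alarm → ¬adjourn_session), the K-axiom yields O(¬adjourn_session).
Premise 11, O(¬declare_conflict → adjourn_session), contraposes to O(¬adjourn_session → declare_conflict); with O(¬adjourn_session) we get O(declare_conflict).
Premise 7 is O(¬quarantine_host → ¬declare_conflict); contrapositively O(declare_conflict → quarantine_host). Since O(declare_conflict) holds, K gives O(quarantine_host).
The contrapositive of premise 9 (O(convene_panel → ¬quarantine_host)) is O(quarantine_host → ¬convene_panel), and O(quarantine_host) is already established, so O(¬convene_panel).
From O(¬convene_panel) and premise 3, O(¬convene_panel → ¬record_affidavit), we obtain O(¬record_affidavit).
Premises 1, 5, 8, 10 do not contribute to this derivation.
So O(¬record_affidavit) follows.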